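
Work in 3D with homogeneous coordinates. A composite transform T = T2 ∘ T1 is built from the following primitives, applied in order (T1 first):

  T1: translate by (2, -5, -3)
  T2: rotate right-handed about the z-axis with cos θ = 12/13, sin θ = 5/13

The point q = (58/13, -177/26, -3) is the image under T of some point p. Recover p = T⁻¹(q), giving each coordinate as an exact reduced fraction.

T1 = [1 0 0 2; 0 1 0 -5; 0 0 1 -3; 0 0 0 1]
T2·T1 = [12/13 -5/13 0 49/13; 5/13 12/13 0 -50/13; 0 0 1 -3; 0 0 0 1]
det M = 1; M⁻¹ = [12/13 5/13 0 -2; -5/13 12/13 0 5; 0 0 1 3; 0 0 0 1]
M⁻¹ · (58/13, -177/26, -3)ᵀ = (-1/2, -3, 0)ᵀ

p = (-1/2, -3, 0)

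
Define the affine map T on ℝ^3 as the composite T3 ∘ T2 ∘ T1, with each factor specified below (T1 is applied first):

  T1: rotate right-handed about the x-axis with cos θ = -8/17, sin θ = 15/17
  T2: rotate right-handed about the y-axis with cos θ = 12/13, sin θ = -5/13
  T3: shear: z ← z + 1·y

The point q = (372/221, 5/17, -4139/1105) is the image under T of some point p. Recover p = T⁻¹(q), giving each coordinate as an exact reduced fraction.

T1 = [1 0 0 0; 0 -8/17 -15/17 0; 0 15/17 -8/17 0; 0 0 0 1]
T2·T1 = [12/13 -75/221 40/221 0; 0 -8/17 -15/17 0; 5/13 180/221 -96/221 0; 0 0 0 1]
T3·…·T1 = [12/13 -75/221 40/221 0; 0 -8/17 -15/17 0; 5/13 76/221 -291/221 0; 0 0 0 1]
det M = 1; M⁻¹ = [12/13 -5/13 5/13 0; -75/221 -284/221 180/221 0; 40/221 -99/221 -96/221 0; 0 0 0 1]
M⁻¹ · (372/221, 5/17, -4139/1105)ᵀ = (0, -4, 9/5)ᵀ

p = (0, -4, 9/5)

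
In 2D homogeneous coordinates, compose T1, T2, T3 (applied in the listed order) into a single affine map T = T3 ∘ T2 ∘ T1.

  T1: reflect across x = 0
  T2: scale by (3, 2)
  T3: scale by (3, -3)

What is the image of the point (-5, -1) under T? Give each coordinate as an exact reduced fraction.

T1 reflect across x = 0: (-5, -1) → (5, -1)
T2 scale by (3, 2): (5, -1) → (15, -2)
T3 scale by (3, -3): (15, -2) → (45, 6)

T(p) = (45, 6)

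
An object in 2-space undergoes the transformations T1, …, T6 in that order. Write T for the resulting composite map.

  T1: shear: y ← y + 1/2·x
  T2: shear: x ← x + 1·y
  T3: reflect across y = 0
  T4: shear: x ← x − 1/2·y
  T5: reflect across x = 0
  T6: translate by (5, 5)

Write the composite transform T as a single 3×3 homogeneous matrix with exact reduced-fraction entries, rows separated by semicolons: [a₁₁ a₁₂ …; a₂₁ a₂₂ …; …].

T1 = [1 0 0; 1/2 1 0; 0 0 1]
T2·T1 = [3/2 1 0; 1/2 1 0; 0 0 1]
T3·…·T1 = [3/2 1 0; -1/2 -1 0; 0 0 1]
T4·…·T1 = [7/4 3/2 0; -1/2 -1 0; 0 0 1]
T5·…·T1 = [-7/4 -3/2 0; -1/2 -1 0; 0 0 1]
T6·…·T1 = [-7/4 -3/2 5; -1/2 -1 5; 0 0 1]

T = [-7/4 -3/2 5; -1/2 -1 5; 0 0 1]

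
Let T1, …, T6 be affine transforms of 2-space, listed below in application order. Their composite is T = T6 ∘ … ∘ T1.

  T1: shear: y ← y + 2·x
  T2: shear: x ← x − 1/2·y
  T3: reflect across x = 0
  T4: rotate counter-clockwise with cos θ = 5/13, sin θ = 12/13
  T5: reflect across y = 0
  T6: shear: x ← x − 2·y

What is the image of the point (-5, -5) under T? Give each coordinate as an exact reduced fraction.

T1 shear: y ← y + 2·x: (-5, -5) → (-5, -15)
T2 shear: x ← x − 1/2·y: (-5, -15) → (5/2, -15)
T3 reflect across x = 0: (5/2, -15) → (-5/2, -15)
T4 rotate counter-clockwise with cos θ = 5/13, sin θ = 12/13: (-5/2, -15) → (335/26, -105/13)
T5 reflect across y = 0: (335/26, -105/13) → (335/26, 105/13)
T6 shear: x ← x − 2·y: (335/26, 105/13) → (-85/26, 105/13)

T(p) = (-85/26, 105/13)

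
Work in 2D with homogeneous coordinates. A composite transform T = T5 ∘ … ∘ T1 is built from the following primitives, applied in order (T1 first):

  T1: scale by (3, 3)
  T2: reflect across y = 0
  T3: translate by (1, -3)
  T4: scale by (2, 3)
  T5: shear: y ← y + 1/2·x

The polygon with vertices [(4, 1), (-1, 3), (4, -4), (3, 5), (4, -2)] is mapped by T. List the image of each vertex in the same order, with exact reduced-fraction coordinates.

image vertices: (26, -5), (-4, -38), (26, 40), (20, -44), (26, 22)

T1 scale by (3, 3): (4, 1) → (12, 3); (-1, 3) → (-3, 9); (4, -4) → (12, -12); (3, 5) → (9, 15); (4, -2) → (12, -6)
T2 reflect across y = 0: (12, 3) → (12, -3); (-3, 9) → (-3, -9); (12, -12) → (12, 12); (9, 15) → (9, -15); (12, -6) → (12, 6)
T3 translate by (1, -3): (12, -3) → (13, -6); (-3, -9) → (-2, -12); (12, 12) → (13, 9); (9, -15) → (10, -18); (12, 6) → (13, 3)
T4 scale by (2, 3): (13, -6) → (26, -18); (-2, -12) → (-4, -36); (13, 9) → (26, 27); (10, -18) → (20, -54); (13, 3) → (26, 9)
T5 shear: y ← y + 1/2·x: (26, -18) → (26, -5); (-4, -36) → (-4, -38); (26, 27) → (26, 40); (20, -54) → (20, -44); (26, 9) → (26, 22)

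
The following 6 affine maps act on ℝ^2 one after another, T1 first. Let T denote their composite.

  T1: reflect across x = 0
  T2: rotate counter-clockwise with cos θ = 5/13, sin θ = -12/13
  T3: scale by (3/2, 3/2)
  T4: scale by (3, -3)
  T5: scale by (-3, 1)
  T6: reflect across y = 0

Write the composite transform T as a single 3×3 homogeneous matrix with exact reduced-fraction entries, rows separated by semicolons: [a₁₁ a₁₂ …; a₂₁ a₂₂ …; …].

T = [135/26 -162/13 0; 54/13 45/26 0; 0 0 1]

T1 = [-1 0 0; 0 1 0; 0 0 1]
T2·T1 = [-5/13 12/13 0; 12/13 5/13 0; 0 0 1]
T3·…·T1 = [-15/26 18/13 0; 18/13 15/26 0; 0 0 1]
T4·…·T1 = [-45/26 54/13 0; -54/13 -45/26 0; 0 0 1]
T5·…·T1 = [135/26 -162/13 0; -54/13 -45/26 0; 0 0 1]
T6·…·T1 = [135/26 -162/13 0; 54/13 45/26 0; 0 0 1]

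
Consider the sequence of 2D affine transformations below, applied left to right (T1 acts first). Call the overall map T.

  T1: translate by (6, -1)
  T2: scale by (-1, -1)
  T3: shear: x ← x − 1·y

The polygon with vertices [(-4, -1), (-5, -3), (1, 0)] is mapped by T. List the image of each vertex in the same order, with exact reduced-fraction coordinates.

image vertices: (-4, 2), (-5, 4), (-8, 1)

T1 translate by (6, -1): (-4, -1) → (2, -2); (-5, -3) → (1, -4); (1, 0) → (7, -1)
T2 scale by (-1, -1): (2, -2) → (-2, 2); (1, -4) → (-1, 4); (7, -1) → (-7, 1)
T3 shear: x ← x − 1·y: (-2, 2) → (-4, 2); (-1, 4) → (-5, 4); (-7, 1) → (-8, 1)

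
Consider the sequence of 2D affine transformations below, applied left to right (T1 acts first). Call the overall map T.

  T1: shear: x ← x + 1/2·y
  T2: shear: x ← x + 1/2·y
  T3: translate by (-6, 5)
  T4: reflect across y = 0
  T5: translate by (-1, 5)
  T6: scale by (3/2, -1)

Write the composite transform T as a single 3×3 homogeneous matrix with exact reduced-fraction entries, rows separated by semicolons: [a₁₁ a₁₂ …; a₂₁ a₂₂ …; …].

T = [3/2 3/2 -21/2; 0 1 0; 0 0 1]

T1 = [1 1/2 0; 0 1 0; 0 0 1]
T2·T1 = [1 1 0; 0 1 0; 0 0 1]
T3·…·T1 = [1 1 -6; 0 1 5; 0 0 1]
T4·…·T1 = [1 1 -6; 0 -1 -5; 0 0 1]
T5·…·T1 = [1 1 -7; 0 -1 0; 0 0 1]
T6·…·T1 = [3/2 3/2 -21/2; 0 1 0; 0 0 1]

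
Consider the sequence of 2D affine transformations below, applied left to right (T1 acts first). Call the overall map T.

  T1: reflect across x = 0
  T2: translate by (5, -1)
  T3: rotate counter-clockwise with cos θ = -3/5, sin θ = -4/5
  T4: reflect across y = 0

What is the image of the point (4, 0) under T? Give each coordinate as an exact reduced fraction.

T1 reflect across x = 0: (4, 0) → (-4, 0)
T2 translate by (5, -1): (-4, 0) → (1, -1)
T3 rotate counter-clockwise with cos θ = -3/5, sin θ = -4/5: (1, -1) → (-7/5, -1/5)
T4 reflect across y = 0: (-7/5, -1/5) → (-7/5, 1/5)

T(p) = (-7/5, 1/5)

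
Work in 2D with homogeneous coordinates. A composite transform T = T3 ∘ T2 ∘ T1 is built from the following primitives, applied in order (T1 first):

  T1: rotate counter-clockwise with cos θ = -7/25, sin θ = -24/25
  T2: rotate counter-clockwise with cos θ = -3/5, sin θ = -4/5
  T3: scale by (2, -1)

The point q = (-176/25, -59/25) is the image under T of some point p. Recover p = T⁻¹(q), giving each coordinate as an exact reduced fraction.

p = (4, 7/5)

T1 = [-7/25 24/25 0; -24/25 -7/25 0; 0 0 1]
T2·T1 = [-3/5 -4/5 0; 4/5 -3/5 0; 0 0 1]
T3·…·T1 = [-6/5 -8/5 0; -4/5 3/5 0; 0 0 1]
det M = -2; M⁻¹ = [-3/10 -4/5 0; -2/5 3/5 0; 0 0 1]
M⁻¹ · (-176/25, -59/25)ᵀ = (4, 7/5)ᵀ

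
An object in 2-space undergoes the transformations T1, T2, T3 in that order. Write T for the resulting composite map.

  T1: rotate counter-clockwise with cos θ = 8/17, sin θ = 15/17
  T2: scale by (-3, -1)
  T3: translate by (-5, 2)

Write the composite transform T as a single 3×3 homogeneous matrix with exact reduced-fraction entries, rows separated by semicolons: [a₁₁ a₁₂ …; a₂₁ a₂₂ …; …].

T1 = [8/17 -15/17 0; 15/17 8/17 0; 0 0 1]
T2·T1 = [-24/17 45/17 0; -15/17 -8/17 0; 0 0 1]
T3·…·T1 = [-24/17 45/17 -5; -15/17 -8/17 2; 0 0 1]

T = [-24/17 45/17 -5; -15/17 -8/17 2; 0 0 1]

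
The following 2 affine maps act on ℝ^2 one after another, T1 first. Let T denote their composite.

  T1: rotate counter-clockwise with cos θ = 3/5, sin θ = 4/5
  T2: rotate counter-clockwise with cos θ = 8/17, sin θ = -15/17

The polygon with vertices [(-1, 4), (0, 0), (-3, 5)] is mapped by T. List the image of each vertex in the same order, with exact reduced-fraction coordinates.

T1 rotate counter-clockwise with cos θ = 3/5, sin θ = 4/5: (-1, 4) → (-19/5, 8/5); (0, 0) → (0, 0); (-3, 5) → (-29/5, 3/5)
T2 rotate counter-clockwise with cos θ = 8/17, sin θ = -15/17: (-19/5, 8/5) → (-32/85, 349/85); (0, 0) → (0, 0); (-29/5, 3/5) → (-11/5, 27/5)

image vertices: (-32/85, 349/85), (0, 0), (-11/5, 27/5)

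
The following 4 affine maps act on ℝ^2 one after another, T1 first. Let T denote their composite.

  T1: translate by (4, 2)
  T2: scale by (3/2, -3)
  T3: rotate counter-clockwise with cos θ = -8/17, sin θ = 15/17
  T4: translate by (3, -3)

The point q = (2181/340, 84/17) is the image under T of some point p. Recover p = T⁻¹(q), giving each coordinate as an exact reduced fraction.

p = (-2/5, 1/4)

T1 = [1 0 4; 0 1 2; 0 0 1]
T2·T1 = [3/2 0 6; 0 -3 -6; 0 0 1]
T3·…·T1 = [-12/17 45/17 42/17; 45/34 24/17 138/17; 0 0 1]
T4·…·T1 = [-12/17 45/17 93/17; 45/34 24/17 87/17; 0 0 1]
det M = -9/2; M⁻¹ = [-16/51 10/17 -22/17; 5/17 8/51 -41/17; 0 0 1]
M⁻¹ · (2181/340, 84/17)ᵀ = (-2/5, 1/4)ᵀ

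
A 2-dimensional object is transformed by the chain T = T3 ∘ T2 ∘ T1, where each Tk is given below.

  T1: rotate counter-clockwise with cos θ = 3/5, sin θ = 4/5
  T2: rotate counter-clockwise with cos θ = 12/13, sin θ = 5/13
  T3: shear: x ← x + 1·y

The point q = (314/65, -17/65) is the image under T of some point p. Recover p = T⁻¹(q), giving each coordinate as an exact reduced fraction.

p = (1, -5)

T1 = [3/5 -4/5 0; 4/5 3/5 0; 0 0 1]
T2·T1 = [16/65 -63/65 0; 63/65 16/65 0; 0 0 1]
T3·…·T1 = [79/65 -47/65 0; 63/65 16/65 0; 0 0 1]
det M = 1; M⁻¹ = [16/65 47/65 0; -63/65 79/65 0; 0 0 1]
M⁻¹ · (314/65, -17/65)ᵀ = (1, -5)ᵀ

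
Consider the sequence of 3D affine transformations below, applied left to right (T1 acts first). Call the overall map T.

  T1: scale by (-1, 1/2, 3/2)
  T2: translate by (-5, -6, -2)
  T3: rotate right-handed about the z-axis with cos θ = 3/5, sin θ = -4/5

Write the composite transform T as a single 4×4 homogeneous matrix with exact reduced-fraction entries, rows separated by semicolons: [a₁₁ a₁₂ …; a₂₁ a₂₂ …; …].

T = [-3/5 2/5 0 -39/5; 4/5 3/10 0 2/5; 0 0 3/2 -2; 0 0 0 1]

T1 = [-1 0 0 0; 0 1/2 0 0; 0 0 3/2 0; 0 0 0 1]
T2·T1 = [-1 0 0 -5; 0 1/2 0 -6; 0 0 3/2 -2; 0 0 0 1]
T3·…·T1 = [-3/5 2/5 0 -39/5; 4/5 3/10 0 2/5; 0 0 3/2 -2; 0 0 0 1]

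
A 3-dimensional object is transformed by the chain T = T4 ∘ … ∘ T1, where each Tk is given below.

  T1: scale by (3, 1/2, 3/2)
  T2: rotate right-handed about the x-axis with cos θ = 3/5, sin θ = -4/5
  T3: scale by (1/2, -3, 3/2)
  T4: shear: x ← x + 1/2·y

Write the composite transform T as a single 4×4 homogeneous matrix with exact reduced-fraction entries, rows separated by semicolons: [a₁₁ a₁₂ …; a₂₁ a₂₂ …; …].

T1 = [3 0 0 0; 0 1/2 0 0; 0 0 3/2 0; 0 0 0 1]
T2·T1 = [3 0 0 0; 0 3/10 6/5 0; 0 -2/5 9/10 0; 0 0 0 1]
T3·…·T1 = [3/2 0 0 0; 0 -9/10 -18/5 0; 0 -3/5 27/20 0; 0 0 0 1]
T4·…·T1 = [3/2 -9/20 -9/5 0; 0 -9/10 -18/5 0; 0 -3/5 27/20 0; 0 0 0 1]

T = [3/2 -9/20 -9/5 0; 0 -9/10 -18/5 0; 0 -3/5 27/20 0; 0 0 0 1]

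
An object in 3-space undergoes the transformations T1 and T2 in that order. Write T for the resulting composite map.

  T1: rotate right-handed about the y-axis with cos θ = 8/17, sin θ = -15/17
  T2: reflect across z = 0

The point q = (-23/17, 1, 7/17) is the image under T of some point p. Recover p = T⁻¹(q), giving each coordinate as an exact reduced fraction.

p = (-1, 1, 1)

T1 = [8/17 0 -15/17 0; 0 1 0 0; 15/17 0 8/17 0; 0 0 0 1]
T2·T1 = [8/17 0 -15/17 0; 0 1 0 0; -15/17 0 -8/17 0; 0 0 0 1]
det M = -1; M⁻¹ = [8/17 0 -15/17 0; 0 1 0 0; -15/17 0 -8/17 0; 0 0 0 1]
M⁻¹ · (-23/17, 1, 7/17)ᵀ = (-1, 1, 1)ᵀ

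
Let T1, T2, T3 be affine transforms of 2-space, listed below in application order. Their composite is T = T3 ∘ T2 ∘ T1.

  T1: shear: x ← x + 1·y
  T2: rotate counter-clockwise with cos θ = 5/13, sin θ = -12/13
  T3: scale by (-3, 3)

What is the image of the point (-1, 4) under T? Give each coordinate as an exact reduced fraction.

T(p) = (-189/13, -48/13)

T1 shear: x ← x + 1·y: (-1, 4) → (3, 4)
T2 rotate counter-clockwise with cos θ = 5/13, sin θ = -12/13: (3, 4) → (63/13, -16/13)
T3 scale by (-3, 3): (63/13, -16/13) → (-189/13, -48/13)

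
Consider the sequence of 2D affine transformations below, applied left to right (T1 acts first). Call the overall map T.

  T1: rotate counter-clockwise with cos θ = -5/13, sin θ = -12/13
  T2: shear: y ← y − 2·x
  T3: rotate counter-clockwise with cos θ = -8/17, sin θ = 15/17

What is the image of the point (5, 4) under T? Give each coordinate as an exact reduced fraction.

T(p) = (1706/221, 1353/221)

T1 rotate counter-clockwise with cos θ = -5/13, sin θ = -12/13: (5, 4) → (23/13, -80/13)
T2 shear: y ← y − 2·x: (23/13, -80/13) → (23/13, -126/13)
T3 rotate counter-clockwise with cos θ = -8/17, sin θ = 15/17: (23/13, -126/13) → (1706/221, 1353/221)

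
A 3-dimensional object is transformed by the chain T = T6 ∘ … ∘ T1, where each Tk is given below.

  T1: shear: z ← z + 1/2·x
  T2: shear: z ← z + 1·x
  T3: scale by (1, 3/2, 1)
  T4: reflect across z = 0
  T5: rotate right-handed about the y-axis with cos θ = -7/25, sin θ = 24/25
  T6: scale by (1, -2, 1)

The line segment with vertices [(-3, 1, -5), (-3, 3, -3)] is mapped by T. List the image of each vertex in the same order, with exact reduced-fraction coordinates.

T1 shear: z ← z + 1/2·x: (-3, 1, -5) → (-3, 1, -13/2); (-3, 3, -3) → (-3, 3, -9/2)
T2 shear: z ← z + 1·x: (-3, 1, -13/2) → (-3, 1, -19/2); (-3, 3, -9/2) → (-3, 3, -15/2)
T3 scale by (1, 3/2, 1): (-3, 1, -19/2) → (-3, 3/2, -19/2); (-3, 3, -15/2) → (-3, 9/2, -15/2)
T4 reflect across z = 0: (-3, 3/2, -19/2) → (-3, 3/2, 19/2); (-3, 9/2, -15/2) → (-3, 9/2, 15/2)
T5 rotate right-handed about the y-axis with cos θ = -7/25, sin θ = 24/25: (-3, 3/2, 19/2) → (249/25, 3/2, 11/50); (-3, 9/2, 15/2) → (201/25, 9/2, 39/50)
T6 scale by (1, -2, 1): (249/25, 3/2, 11/50) → (249/25, -3, 11/50); (201/25, 9/2, 39/50) → (201/25, -9, 39/50)

image vertices: (249/25, -3, 11/50), (201/25, -9, 39/50)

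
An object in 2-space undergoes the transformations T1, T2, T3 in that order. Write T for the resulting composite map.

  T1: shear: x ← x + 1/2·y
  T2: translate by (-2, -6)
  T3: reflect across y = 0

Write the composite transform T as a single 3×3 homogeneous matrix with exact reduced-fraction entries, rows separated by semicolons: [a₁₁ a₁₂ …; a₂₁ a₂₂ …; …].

T = [1 1/2 -2; 0 -1 6; 0 0 1]

T1 = [1 1/2 0; 0 1 0; 0 0 1]
T2·T1 = [1 1/2 -2; 0 1 -6; 0 0 1]
T3·…·T1 = [1 1/2 -2; 0 -1 6; 0 0 1]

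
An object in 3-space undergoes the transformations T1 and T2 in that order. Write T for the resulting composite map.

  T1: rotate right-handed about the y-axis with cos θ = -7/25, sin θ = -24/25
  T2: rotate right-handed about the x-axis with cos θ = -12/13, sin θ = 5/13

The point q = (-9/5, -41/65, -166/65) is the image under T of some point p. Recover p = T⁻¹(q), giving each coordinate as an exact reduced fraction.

T1 = [-7/25 0 -24/25 0; 0 1 0 0; 24/25 0 -7/25 0; 0 0 0 1]
T2·T1 = [-7/25 0 -24/25 0; -24/65 -12/13 7/65 0; -288/325 5/13 84/325 0; 0 0 0 1]
det M = 1; M⁻¹ = [-7/25 -24/65 -288/325 0; 0 -12/13 5/13 0; -24/25 7/65 84/325 0; 0 0 0 1]
M⁻¹ · (-9/5, -41/65, -166/65)ᵀ = (3, -2/5, 1)ᵀ

p = (3, -2/5, 1)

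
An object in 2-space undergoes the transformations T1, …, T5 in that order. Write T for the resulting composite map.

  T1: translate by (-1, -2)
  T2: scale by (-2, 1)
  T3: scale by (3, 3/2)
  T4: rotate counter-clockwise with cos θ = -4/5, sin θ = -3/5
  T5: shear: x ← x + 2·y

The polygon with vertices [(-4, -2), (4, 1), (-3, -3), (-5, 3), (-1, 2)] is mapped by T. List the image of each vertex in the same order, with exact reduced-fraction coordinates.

T1 translate by (-1, -2): (-4, -2) → (-5, -4); (4, 1) → (3, -1); (-3, -3) → (-4, -5); (-5, 3) → (-6, 1); (-1, 2) → (-2, 0)
T2 scale by (-2, 1): (-5, -4) → (10, -4); (3, -1) → (-6, -1); (-4, -5) → (8, -5); (-6, 1) → (12, 1); (-2, 0) → (4, 0)
T3 scale by (3, 3/2): (10, -4) → (30, -6); (-6, -1) → (-18, -3/2); (8, -5) → (24, -15/2); (12, 1) → (36, 3/2); (4, 0) → (12, 0)
T4 rotate counter-clockwise with cos θ = -4/5, sin θ = -3/5: (30, -6) → (-138/5, -66/5); (-18, -3/2) → (27/2, 12); (24, -15/2) → (-237/10, -42/5); (36, 3/2) → (-279/10, -114/5); (12, 0) → (-48/5, -36/5)
T5 shear: x ← x + 2·y: (-138/5, -66/5) → (-54, -66/5); (27/2, 12) → (75/2, 12); (-237/10, -42/5) → (-81/2, -42/5); (-279/10, -114/5) → (-147/2, -114/5); (-48/5, -36/5) → (-24, -36/5)

image vertices: (-54, -66/5), (75/2, 12), (-81/2, -42/5), (-147/2, -114/5), (-24, -36/5)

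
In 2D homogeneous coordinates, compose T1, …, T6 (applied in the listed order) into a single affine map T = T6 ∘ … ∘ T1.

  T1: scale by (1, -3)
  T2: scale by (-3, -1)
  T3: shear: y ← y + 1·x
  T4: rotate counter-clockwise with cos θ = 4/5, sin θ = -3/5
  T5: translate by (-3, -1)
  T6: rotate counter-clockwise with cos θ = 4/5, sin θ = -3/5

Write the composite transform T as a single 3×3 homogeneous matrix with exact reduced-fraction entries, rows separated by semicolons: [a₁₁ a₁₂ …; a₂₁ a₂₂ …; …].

T1 = [1 0 0; 0 -3 0; 0 0 1]
T2·T1 = [-3 0 0; 0 3 0; 0 0 1]
T3·…·T1 = [-3 0 0; -3 3 0; 0 0 1]
T4·…·T1 = [-21/5 9/5 0; -3/5 12/5 0; 0 0 1]
T5·…·T1 = [-21/5 9/5 -3; -3/5 12/5 -1; 0 0 1]
T6·…·T1 = [-93/25 72/25 -3; 51/25 21/25 1; 0 0 1]

T = [-93/25 72/25 -3; 51/25 21/25 1; 0 0 1]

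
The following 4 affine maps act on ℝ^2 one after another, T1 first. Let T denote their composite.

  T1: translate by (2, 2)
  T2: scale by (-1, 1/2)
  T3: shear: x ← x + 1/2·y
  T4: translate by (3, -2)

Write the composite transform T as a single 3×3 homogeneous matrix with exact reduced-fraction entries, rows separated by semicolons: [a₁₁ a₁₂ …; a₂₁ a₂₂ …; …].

T = [-1 1/4 3/2; 0 1/2 -1; 0 0 1]

T1 = [1 0 2; 0 1 2; 0 0 1]
T2·T1 = [-1 0 -2; 0 1/2 1; 0 0 1]
T3·…·T1 = [-1 1/4 -3/2; 0 1/2 1; 0 0 1]
T4·…·T1 = [-1 1/4 3/2; 0 1/2 -1; 0 0 1]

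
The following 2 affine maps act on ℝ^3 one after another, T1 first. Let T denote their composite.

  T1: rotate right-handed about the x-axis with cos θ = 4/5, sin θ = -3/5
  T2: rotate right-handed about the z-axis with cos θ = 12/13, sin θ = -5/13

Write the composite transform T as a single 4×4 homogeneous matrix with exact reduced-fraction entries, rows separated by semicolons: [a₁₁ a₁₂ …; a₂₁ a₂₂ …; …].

T1 = [1 0 0 0; 0 4/5 3/5 0; 0 -3/5 4/5 0; 0 0 0 1]
T2·T1 = [12/13 4/13 3/13 0; -5/13 48/65 36/65 0; 0 -3/5 4/5 0; 0 0 0 1]

T = [12/13 4/13 3/13 0; -5/13 48/65 36/65 0; 0 -3/5 4/5 0; 0 0 0 1]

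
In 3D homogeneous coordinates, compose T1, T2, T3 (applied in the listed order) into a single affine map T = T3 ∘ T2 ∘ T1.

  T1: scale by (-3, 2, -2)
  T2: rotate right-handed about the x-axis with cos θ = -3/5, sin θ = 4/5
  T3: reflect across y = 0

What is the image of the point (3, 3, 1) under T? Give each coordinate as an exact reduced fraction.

T(p) = (-9, 2, 6)

T1 scale by (-3, 2, -2): (3, 3, 1) → (-9, 6, -2)
T2 rotate right-handed about the x-axis with cos θ = -3/5, sin θ = 4/5: (-9, 6, -2) → (-9, -2, 6)
T3 reflect across y = 0: (-9, -2, 6) → (-9, 2, 6)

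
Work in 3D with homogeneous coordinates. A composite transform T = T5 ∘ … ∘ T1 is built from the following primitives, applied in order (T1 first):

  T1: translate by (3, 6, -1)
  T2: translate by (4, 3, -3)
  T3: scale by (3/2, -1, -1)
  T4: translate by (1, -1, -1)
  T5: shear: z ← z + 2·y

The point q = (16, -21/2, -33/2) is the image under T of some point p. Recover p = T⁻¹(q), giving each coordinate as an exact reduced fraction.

p = (3, 1/2, -3/2)

T1 = [1 0 0 3; 0 1 0 6; 0 0 1 -1; 0 0 0 1]
T2·T1 = [1 0 0 7; 0 1 0 9; 0 0 1 -4; 0 0 0 1]
T3·…·T1 = [3/2 0 0 21/2; 0 -1 0 -9; 0 0 -1 4; 0 0 0 1]
T4·…·T1 = [3/2 0 0 23/2; 0 -1 0 -10; 0 0 -1 3; 0 0 0 1]
T5·…·T1 = [3/2 0 0 23/2; 0 -1 0 -10; 0 -2 -1 -17; 0 0 0 1]
det M = 3/2; M⁻¹ = [2/3 0 0 -23/3; 0 -1 0 -10; 0 2 -1 3; 0 0 0 1]
M⁻¹ · (16, -21/2, -33/2)ᵀ = (3, 1/2, -3/2)ᵀ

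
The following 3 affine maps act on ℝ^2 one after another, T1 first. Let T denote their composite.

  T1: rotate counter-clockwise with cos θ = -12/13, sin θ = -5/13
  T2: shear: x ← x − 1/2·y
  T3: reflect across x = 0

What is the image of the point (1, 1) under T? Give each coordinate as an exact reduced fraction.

T1 rotate counter-clockwise with cos θ = -12/13, sin θ = -5/13: (1, 1) → (-7/13, -17/13)
T2 shear: x ← x − 1/2·y: (-7/13, -17/13) → (3/26, -17/13)
T3 reflect across x = 0: (3/26, -17/13) → (-3/26, -17/13)

T(p) = (-3/26, -17/13)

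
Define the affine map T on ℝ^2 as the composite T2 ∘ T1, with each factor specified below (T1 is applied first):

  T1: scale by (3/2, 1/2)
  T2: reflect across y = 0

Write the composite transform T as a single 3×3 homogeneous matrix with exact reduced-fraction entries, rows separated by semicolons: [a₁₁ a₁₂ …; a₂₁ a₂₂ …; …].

T1 = [3/2 0 0; 0 1/2 0; 0 0 1]
T2·T1 = [3/2 0 0; 0 -1/2 0; 0 0 1]

T = [3/2 0 0; 0 -1/2 0; 0 0 1]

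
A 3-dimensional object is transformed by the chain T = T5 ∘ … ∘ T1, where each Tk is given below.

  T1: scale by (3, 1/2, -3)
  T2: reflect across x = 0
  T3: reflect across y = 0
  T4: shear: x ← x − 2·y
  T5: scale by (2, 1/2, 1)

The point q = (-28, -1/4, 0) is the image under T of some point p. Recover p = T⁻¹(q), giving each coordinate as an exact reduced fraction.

p = (5, 1, 0)

T1 = [3 0 0 0; 0 1/2 0 0; 0 0 -3 0; 0 0 0 1]
T2·T1 = [-3 0 0 0; 0 1/2 0 0; 0 0 -3 0; 0 0 0 1]
T3·…·T1 = [-3 0 0 0; 0 -1/2 0 0; 0 0 -3 0; 0 0 0 1]
T4·…·T1 = [-3 1 0 0; 0 -1/2 0 0; 0 0 -3 0; 0 0 0 1]
T5·…·T1 = [-6 2 0 0; 0 -1/4 0 0; 0 0 -3 0; 0 0 0 1]
det M = -9/2; M⁻¹ = [-1/6 -4/3 0 0; 0 -4 0 0; 0 0 -1/3 0; 0 0 0 1]
M⁻¹ · (-28, -1/4, 0)ᵀ = (5, 1, 0)ᵀ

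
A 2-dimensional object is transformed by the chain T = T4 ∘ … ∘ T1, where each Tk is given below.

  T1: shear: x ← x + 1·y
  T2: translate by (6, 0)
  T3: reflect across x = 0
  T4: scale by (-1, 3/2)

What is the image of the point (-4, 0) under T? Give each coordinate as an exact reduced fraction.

T1 shear: x ← x + 1·y: (-4, 0) → (-4, 0)
T2 translate by (6, 0): (-4, 0) → (2, 0)
T3 reflect across x = 0: (2, 0) → (-2, 0)
T4 scale by (-1, 3/2): (-2, 0) → (2, 0)

T(p) = (2, 0)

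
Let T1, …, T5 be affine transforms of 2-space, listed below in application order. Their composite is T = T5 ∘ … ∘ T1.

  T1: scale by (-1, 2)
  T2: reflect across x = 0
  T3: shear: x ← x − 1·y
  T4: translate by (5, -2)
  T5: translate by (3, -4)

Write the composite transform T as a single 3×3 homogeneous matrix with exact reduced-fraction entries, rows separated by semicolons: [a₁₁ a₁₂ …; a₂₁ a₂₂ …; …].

T1 = [-1 0 0; 0 2 0; 0 0 1]
T2·T1 = [1 0 0; 0 2 0; 0 0 1]
T3·…·T1 = [1 -2 0; 0 2 0; 0 0 1]
T4·…·T1 = [1 -2 5; 0 2 -2; 0 0 1]
T5·…·T1 = [1 -2 8; 0 2 -6; 0 0 1]

T = [1 -2 8; 0 2 -6; 0 0 1]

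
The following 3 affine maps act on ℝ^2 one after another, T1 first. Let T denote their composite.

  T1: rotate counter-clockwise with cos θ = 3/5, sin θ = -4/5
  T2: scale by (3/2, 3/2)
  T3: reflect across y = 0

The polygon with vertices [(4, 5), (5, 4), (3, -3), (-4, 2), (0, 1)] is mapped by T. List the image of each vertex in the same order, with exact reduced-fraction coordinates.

T1 rotate counter-clockwise with cos θ = 3/5, sin θ = -4/5: (4, 5) → (32/5, -1/5); (5, 4) → (31/5, -8/5); (3, -3) → (-3/5, -21/5); (-4, 2) → (-4/5, 22/5); (0, 1) → (4/5, 3/5)
T2 scale by (3/2, 3/2): (32/5, -1/5) → (48/5, -3/10); (31/5, -8/5) → (93/10, -12/5); (-3/5, -21/5) → (-9/10, -63/10); (-4/5, 22/5) → (-6/5, 33/5); (4/5, 3/5) → (6/5, 9/10)
T3 reflect across y = 0: (48/5, -3/10) → (48/5, 3/10); (93/10, -12/5) → (93/10, 12/5); (-9/10, -63/10) → (-9/10, 63/10); (-6/5, 33/5) → (-6/5, -33/5); (6/5, 9/10) → (6/5, -9/10)

image vertices: (48/5, 3/10), (93/10, 12/5), (-9/10, 63/10), (-6/5, -33/5), (6/5, -9/10)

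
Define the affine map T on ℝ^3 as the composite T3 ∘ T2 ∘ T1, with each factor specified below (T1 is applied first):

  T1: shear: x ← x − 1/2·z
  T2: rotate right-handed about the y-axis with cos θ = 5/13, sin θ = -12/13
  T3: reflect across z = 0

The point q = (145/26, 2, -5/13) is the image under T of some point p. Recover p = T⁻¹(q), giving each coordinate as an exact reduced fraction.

T1 = [1 0 -1/2 0; 0 1 0 0; 0 0 1 0; 0 0 0 1]
T2·T1 = [5/13 0 -29/26 0; 0 1 0 0; 12/13 0 -1/13 0; 0 0 0 1]
T3·…·T1 = [5/13 0 -29/26 0; 0 1 0 0; -12/13 0 1/13 0; 0 0 0 1]
det M = -1; M⁻¹ = [-1/13 0 -29/26 0; 0 1 0 0; -12/13 0 -5/13 0; 0 0 0 1]
M⁻¹ · (145/26, 2, -5/13)ᵀ = (0, 2, -5)ᵀ

p = (0, 2, -5)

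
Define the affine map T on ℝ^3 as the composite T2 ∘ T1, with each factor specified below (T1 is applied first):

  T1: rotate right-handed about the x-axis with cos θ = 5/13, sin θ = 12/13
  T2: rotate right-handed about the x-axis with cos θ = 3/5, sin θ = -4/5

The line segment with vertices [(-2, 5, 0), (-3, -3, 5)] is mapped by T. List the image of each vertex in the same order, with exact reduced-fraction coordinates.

image vertices: (-2, 63/13, 16/13), (-3, -269/65, 267/65)

T1 rotate right-handed about the x-axis with cos θ = 5/13, sin θ = 12/13: (-2, 5, 0) → (-2, 25/13, 60/13); (-3, -3, 5) → (-3, -75/13, -11/13)
T2 rotate right-handed about the x-axis with cos θ = 3/5, sin θ = -4/5: (-2, 25/13, 60/13) → (-2, 63/13, 16/13); (-3, -75/13, -11/13) → (-3, -269/65, 267/65)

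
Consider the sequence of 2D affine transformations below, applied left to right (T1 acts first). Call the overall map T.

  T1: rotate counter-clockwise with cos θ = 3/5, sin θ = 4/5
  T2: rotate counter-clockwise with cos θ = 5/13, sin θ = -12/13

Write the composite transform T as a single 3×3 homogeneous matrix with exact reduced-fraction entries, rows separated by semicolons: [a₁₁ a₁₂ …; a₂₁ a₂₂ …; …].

T = [63/65 16/65 0; -16/65 63/65 0; 0 0 1]

T1 = [3/5 -4/5 0; 4/5 3/5 0; 0 0 1]
T2·T1 = [63/65 16/65 0; -16/65 63/65 0; 0 0 1]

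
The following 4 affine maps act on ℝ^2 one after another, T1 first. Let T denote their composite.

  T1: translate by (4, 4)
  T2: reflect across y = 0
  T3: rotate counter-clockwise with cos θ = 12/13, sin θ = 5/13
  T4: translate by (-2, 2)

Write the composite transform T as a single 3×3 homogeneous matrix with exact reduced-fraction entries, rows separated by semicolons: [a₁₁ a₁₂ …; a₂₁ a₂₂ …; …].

T1 = [1 0 4; 0 1 4; 0 0 1]
T2·T1 = [1 0 4; 0 -1 -4; 0 0 1]
T3·…·T1 = [12/13 5/13 68/13; 5/13 -12/13 -28/13; 0 0 1]
T4·…·T1 = [12/13 5/13 42/13; 5/13 -12/13 -2/13; 0 0 1]

T = [12/13 5/13 42/13; 5/13 -12/13 -2/13; 0 0 1]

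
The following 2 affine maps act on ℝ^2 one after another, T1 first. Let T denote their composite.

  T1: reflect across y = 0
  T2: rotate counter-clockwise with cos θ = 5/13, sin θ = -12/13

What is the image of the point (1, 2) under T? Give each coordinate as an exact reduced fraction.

T(p) = (-19/13, -22/13)

T1 reflect across y = 0: (1, 2) → (1, -2)
T2 rotate counter-clockwise with cos θ = 5/13, sin θ = -12/13: (1, -2) → (-19/13, -22/13)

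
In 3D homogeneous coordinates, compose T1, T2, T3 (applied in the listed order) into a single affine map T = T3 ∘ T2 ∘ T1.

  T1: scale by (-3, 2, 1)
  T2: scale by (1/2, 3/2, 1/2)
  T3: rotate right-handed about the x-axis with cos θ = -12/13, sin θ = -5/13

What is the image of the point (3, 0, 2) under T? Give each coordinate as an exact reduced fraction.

T1 scale by (-3, 2, 1): (3, 0, 2) → (-9, 0, 2)
T2 scale by (1/2, 3/2, 1/2): (-9, 0, 2) → (-9/2, 0, 1)
T3 rotate right-handed about the x-axis with cos θ = -12/13, sin θ = -5/13: (-9/2, 0, 1) → (-9/2, 5/13, -12/13)

T(p) = (-9/2, 5/13, -12/13)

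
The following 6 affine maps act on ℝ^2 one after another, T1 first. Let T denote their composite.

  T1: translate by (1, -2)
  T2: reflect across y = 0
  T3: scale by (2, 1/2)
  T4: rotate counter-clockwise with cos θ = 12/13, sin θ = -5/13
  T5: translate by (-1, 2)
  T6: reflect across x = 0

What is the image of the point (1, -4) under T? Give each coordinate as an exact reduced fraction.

T(p) = (-50/13, 42/13)

T1 translate by (1, -2): (1, -4) → (2, -6)
T2 reflect across y = 0: (2, -6) → (2, 6)
T3 scale by (2, 1/2): (2, 6) → (4, 3)
T4 rotate counter-clockwise with cos θ = 12/13, sin θ = -5/13: (4, 3) → (63/13, 16/13)
T5 translate by (-1, 2): (63/13, 16/13) → (50/13, 42/13)
T6 reflect across x = 0: (50/13, 42/13) → (-50/13, 42/13)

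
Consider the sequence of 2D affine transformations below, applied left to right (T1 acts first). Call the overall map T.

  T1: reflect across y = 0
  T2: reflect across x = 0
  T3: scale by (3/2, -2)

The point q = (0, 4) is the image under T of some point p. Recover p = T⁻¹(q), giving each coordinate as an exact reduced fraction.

T1 = [1 0 0; 0 -1 0; 0 0 1]
T2·T1 = [-1 0 0; 0 -1 0; 0 0 1]
T3·…·T1 = [-3/2 0 0; 0 2 0; 0 0 1]
det M = -3; M⁻¹ = [-2/3 0 0; 0 1/2 0; 0 0 1]
M⁻¹ · (0, 4)ᵀ = (0, 2)ᵀ

p = (0, 2)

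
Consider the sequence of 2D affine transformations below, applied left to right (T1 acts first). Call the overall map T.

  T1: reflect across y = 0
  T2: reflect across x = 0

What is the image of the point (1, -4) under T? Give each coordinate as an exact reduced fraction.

T(p) = (-1, 4)

T1 reflect across y = 0: (1, -4) → (1, 4)
T2 reflect across x = 0: (1, 4) → (-1, 4)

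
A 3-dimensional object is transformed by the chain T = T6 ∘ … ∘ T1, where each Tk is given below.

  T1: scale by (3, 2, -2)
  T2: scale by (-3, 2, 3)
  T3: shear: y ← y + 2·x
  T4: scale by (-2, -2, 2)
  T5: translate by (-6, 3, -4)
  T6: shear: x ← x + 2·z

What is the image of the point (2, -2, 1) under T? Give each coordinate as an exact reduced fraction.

T1 scale by (3, 2, -2): (2, -2, 1) → (6, -4, -2)
T2 scale by (-3, 2, 3): (6, -4, -2) → (-18, -8, -6)
T3 shear: y ← y + 2·x: (-18, -8, -6) → (-18, -44, -6)
T4 scale by (-2, -2, 2): (-18, -44, -6) → (36, 88, -12)
T5 translate by (-6, 3, -4): (36, 88, -12) → (30, 91, -16)
T6 shear: x ← x + 2·z: (30, 91, -16) → (-2, 91, -16)

T(p) = (-2, 91, -16)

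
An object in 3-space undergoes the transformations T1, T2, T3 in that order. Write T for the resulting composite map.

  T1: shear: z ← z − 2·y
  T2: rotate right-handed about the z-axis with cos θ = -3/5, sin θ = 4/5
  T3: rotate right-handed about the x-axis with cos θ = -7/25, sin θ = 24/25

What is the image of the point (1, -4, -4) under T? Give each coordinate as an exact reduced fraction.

T1 shear: z ← z − 2·y: (1, -4, -4) → (1, -4, 4)
T2 rotate right-handed about the z-axis with cos θ = -3/5, sin θ = 4/5: (1, -4, 4) → (13/5, 16/5, 4)
T3 rotate right-handed about the x-axis with cos θ = -7/25, sin θ = 24/25: (13/5, 16/5, 4) → (13/5, -592/125, 244/125)

T(p) = (13/5, -592/125, 244/125)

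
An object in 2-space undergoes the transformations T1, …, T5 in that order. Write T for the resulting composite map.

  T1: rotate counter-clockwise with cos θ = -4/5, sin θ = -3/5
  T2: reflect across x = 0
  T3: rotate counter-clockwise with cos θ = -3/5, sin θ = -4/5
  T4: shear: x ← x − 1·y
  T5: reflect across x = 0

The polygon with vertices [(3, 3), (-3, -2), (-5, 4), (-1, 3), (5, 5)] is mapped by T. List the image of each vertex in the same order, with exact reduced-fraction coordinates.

T1 rotate counter-clockwise with cos θ = -4/5, sin θ = -3/5: (3, 3) → (-3/5, -21/5); (-3, -2) → (6/5, 17/5); (-5, 4) → (32/5, -1/5); (-1, 3) → (13/5, -9/5); (5, 5) → (-1, -7)
T2 reflect across x = 0: (-3/5, -21/5) → (3/5, -21/5); (6/5, 17/5) → (-6/5, 17/5); (32/5, -1/5) → (-32/5, -1/5); (13/5, -9/5) → (-13/5, -9/5); (-1, -7) → (1, -7)
T3 rotate counter-clockwise with cos θ = -3/5, sin θ = -4/5: (3/5, -21/5) → (-93/25, 51/25); (-6/5, 17/5) → (86/25, -27/25); (-32/5, -1/5) → (92/25, 131/25); (-13/5, -9/5) → (3/25, 79/25); (1, -7) → (-31/5, 17/5)
T4 shear: x ← x − 1·y: (-93/25, 51/25) → (-144/25, 51/25); (86/25, -27/25) → (113/25, -27/25); (92/25, 131/25) → (-39/25, 131/25); (3/25, 79/25) → (-76/25, 79/25); (-31/5, 17/5) → (-48/5, 17/5)
T5 reflect across x = 0: (-144/25, 51/25) → (144/25, 51/25); (113/25, -27/25) → (-113/25, -27/25); (-39/25, 131/25) → (39/25, 131/25); (-76/25, 79/25) → (76/25, 79/25); (-48/5, 17/5) → (48/5, 17/5)

image vertices: (144/25, 51/25), (-113/25, -27/25), (39/25, 131/25), (76/25, 79/25), (48/5, 17/5)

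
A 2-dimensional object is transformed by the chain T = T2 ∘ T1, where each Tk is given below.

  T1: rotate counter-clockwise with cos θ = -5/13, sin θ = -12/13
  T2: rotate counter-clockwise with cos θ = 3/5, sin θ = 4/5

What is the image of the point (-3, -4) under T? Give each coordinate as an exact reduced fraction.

T1 rotate counter-clockwise with cos θ = -5/13, sin θ = -12/13: (-3, -4) → (-33/13, 56/13)
T2 rotate counter-clockwise with cos θ = 3/5, sin θ = 4/5: (-33/13, 56/13) → (-323/65, 36/65)

T(p) = (-323/65, 36/65)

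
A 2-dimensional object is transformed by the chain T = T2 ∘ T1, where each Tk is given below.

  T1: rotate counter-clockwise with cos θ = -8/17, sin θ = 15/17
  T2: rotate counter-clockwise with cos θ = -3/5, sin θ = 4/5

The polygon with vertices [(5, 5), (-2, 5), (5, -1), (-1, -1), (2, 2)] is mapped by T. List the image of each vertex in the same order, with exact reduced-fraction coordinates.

image vertices: (41/17, -113/17), (457/85, -26/85), (-257/85, -349/85), (-41/85, 113/85), (82/85, -226/85)

T1 rotate counter-clockwise with cos θ = -8/17, sin θ = 15/17: (5, 5) → (-115/17, 35/17); (-2, 5) → (-59/17, -70/17); (5, -1) → (-25/17, 83/17); (-1, -1) → (23/17, -7/17); (2, 2) → (-46/17, 14/17)
T2 rotate counter-clockwise with cos θ = -3/5, sin θ = 4/5: (-115/17, 35/17) → (41/17, -113/17); (-59/17, -70/17) → (457/85, -26/85); (-25/17, 83/17) → (-257/85, -349/85); (23/17, -7/17) → (-41/85, 113/85); (-46/17, 14/17) → (82/85, -226/85)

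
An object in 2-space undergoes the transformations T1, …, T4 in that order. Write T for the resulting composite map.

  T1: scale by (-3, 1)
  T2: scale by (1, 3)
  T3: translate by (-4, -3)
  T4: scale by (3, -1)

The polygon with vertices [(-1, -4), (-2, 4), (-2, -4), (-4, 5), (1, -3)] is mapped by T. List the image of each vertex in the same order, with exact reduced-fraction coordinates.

T1 scale by (-3, 1): (-1, -4) → (3, -4); (-2, 4) → (6, 4); (-2, -4) → (6, -4); (-4, 5) → (12, 5); (1, -3) → (-3, -3)
T2 scale by (1, 3): (3, -4) → (3, -12); (6, 4) → (6, 12); (6, -4) → (6, -12); (12, 5) → (12, 15); (-3, -3) → (-3, -9)
T3 translate by (-4, -3): (3, -12) → (-1, -15); (6, 12) → (2, 9); (6, -12) → (2, -15); (12, 15) → (8, 12); (-3, -9) → (-7, -12)
T4 scale by (3, -1): (-1, -15) → (-3, 15); (2, 9) → (6, -9); (2, -15) → (6, 15); (8, 12) → (24, -12); (-7, -12) → (-21, 12)

image vertices: (-3, 15), (6, -9), (6, 15), (24, -12), (-21, 12)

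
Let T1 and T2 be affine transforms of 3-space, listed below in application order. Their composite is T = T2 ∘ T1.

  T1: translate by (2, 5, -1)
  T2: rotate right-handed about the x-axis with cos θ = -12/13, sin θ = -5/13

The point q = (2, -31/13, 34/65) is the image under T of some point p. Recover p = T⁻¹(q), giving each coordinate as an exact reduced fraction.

T1 = [1 0 0 2; 0 1 0 5; 0 0 1 -1; 0 0 0 1]
T2·T1 = [1 0 0 2; 0 -12/13 5/13 -5; 0 -5/13 -12/13 -1; 0 0 0 1]
det M = 1; M⁻¹ = [1 0 0 -2; 0 -12/13 -5/13 -5; 0 5/13 -12/13 1; 0 0 0 1]
M⁻¹ · (2, -31/13, 34/65)ᵀ = (0, -3, -2/5)ᵀ

p = (0, -3, -2/5)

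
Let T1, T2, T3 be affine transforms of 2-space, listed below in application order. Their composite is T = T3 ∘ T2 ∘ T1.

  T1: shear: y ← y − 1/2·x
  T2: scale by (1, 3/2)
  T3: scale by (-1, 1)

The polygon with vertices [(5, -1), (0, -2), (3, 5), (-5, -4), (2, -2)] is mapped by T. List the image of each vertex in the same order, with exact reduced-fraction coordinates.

image vertices: (-5, -21/4), (0, -3), (-3, 21/4), (5, -9/4), (-2, -9/2)

T1 shear: y ← y − 1/2·x: (5, -1) → (5, -7/2); (0, -2) → (0, -2); (3, 5) → (3, 7/2); (-5, -4) → (-5, -3/2); (2, -2) → (2, -3)
T2 scale by (1, 3/2): (5, -7/2) → (5, -21/4); (0, -2) → (0, -3); (3, 7/2) → (3, 21/4); (-5, -3/2) → (-5, -9/4); (2, -3) → (2, -9/2)
T3 scale by (-1, 1): (5, -21/4) → (-5, -21/4); (0, -3) → (0, -3); (3, 21/4) → (-3, 21/4); (-5, -9/4) → (5, -9/4); (2, -9/2) → (-2, -9/2)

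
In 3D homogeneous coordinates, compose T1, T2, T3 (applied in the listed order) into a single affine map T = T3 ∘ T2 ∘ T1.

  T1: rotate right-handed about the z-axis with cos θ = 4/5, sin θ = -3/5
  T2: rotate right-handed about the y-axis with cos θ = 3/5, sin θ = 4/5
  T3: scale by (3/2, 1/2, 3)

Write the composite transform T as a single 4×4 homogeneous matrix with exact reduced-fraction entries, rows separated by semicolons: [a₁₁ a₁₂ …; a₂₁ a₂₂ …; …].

T = [18/25 27/50 6/5 0; -3/10 2/5 0 0; -48/25 -36/25 9/5 0; 0 0 0 1]

T1 = [4/5 3/5 0 0; -3/5 4/5 0 0; 0 0 1 0; 0 0 0 1]
T2·T1 = [12/25 9/25 4/5 0; -3/5 4/5 0 0; -16/25 -12/25 3/5 0; 0 0 0 1]
T3·…·T1 = [18/25 27/50 6/5 0; -3/10 2/5 0 0; -48/25 -36/25 9/5 0; 0 0 0 1]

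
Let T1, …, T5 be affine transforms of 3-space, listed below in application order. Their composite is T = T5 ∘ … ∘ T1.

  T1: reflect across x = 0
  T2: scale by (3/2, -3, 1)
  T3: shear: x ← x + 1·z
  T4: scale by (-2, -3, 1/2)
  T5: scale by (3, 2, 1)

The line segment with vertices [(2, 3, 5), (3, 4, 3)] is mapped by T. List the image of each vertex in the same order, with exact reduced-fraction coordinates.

T1 reflect across x = 0: (2, 3, 5) → (-2, 3, 5); (3, 4, 3) → (-3, 4, 3)
T2 scale by (3/2, -3, 1): (-2, 3, 5) → (-3, -9, 5); (-3, 4, 3) → (-9/2, -12, 3)
T3 shear: x ← x + 1·z: (-3, -9, 5) → (2, -9, 5); (-9/2, -12, 3) → (-3/2, -12, 3)
T4 scale by (-2, -3, 1/2): (2, -9, 5) → (-4, 27, 5/2); (-3/2, -12, 3) → (3, 36, 3/2)
T5 scale by (3, 2, 1): (-4, 27, 5/2) → (-12, 54, 5/2); (3, 36, 3/2) → (9, 72, 3/2)

image vertices: (-12, 54, 5/2), (9, 72, 3/2)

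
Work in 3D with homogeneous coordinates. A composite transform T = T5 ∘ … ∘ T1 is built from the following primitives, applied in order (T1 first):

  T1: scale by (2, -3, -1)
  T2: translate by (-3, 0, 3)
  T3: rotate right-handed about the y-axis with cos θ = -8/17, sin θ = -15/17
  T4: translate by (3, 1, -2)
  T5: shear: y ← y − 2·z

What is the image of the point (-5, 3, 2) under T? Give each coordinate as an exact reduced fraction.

T1 scale by (2, -3, -1): (-5, 3, 2) → (-10, -9, -2)
T2 translate by (-3, 0, 3): (-10, -9, -2) → (-13, -9, 1)
T3 rotate right-handed about the y-axis with cos θ = -8/17, sin θ = -15/17: (-13, -9, 1) → (89/17, -9, -203/17)
T4 translate by (3, 1, -2): (89/17, -9, -203/17) → (140/17, -8, -237/17)
T5 shear: y ← y − 2·z: (140/17, -8, -237/17) → (140/17, 338/17, -237/17)

T(p) = (140/17, 338/17, -237/17)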